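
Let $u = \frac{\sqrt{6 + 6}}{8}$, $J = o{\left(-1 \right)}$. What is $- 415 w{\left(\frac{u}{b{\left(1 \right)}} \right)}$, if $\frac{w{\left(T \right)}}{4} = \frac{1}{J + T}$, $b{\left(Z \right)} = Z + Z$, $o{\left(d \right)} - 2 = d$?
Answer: $- \frac{106240}{61} + \frac{13280 \sqrt{3}}{61} \approx -1364.6$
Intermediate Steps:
$o{\left(d \right)} = 2 + d$
$J = 1$ ($J = 2 - 1 = 1$)
$b{\left(Z \right)} = 2 Z$
$u = \frac{\sqrt{3}}{4}$ ($u = \sqrt{12} \cdot \frac{1}{8} = 2 \sqrt{3} \cdot \frac{1}{8} = \frac{\sqrt{3}}{4} \approx 0.43301$)
$w{\left(T \right)} = \frac{4}{1 + T}$
$- 415 w{\left(\frac{u}{b{\left(1 \right)}} \right)} = - 415 \frac{4}{1 + \frac{\frac{1}{4} \sqrt{3}}{2 \cdot 1}} = - 415 \frac{4}{1 + \frac{\frac{1}{4} \sqrt{3}}{2}} = - 415 \frac{4}{1 + \frac{\sqrt{3}}{4} \cdot \frac{1}{2}} = - 415 \frac{4}{1 + \frac{\sqrt{3}}{8}} = - \frac{1660}{1 + \frac{\sqrt{3}}{8}}$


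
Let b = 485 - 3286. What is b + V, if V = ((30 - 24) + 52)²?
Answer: 563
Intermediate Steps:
b = -2801
V = 3364 (V = (6 + 52)² = 58² = 3364)
b + V = -2801 + 3364 = 563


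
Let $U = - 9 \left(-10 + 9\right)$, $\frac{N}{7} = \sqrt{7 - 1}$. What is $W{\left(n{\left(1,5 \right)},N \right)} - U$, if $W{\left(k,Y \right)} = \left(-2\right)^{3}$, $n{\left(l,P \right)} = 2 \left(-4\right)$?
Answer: $-17$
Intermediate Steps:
$n{\left(l,P \right)} = -8$
$N = 7 \sqrt{6}$ ($N = 7 \sqrt{7 - 1} = 7 \sqrt{6} \approx 17.146$)
$U = 9$ ($U = \left(-9\right) \left(-1\right) = 9$)
$W{\left(k,Y \right)} = -8$
$W{\left(n{\left(1,5 \right)},N \right)} - U = -8 - 9 = -17$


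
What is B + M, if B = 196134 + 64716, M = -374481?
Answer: -113631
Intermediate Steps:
B = 260850
B + M = 260850 - 374481 = -113631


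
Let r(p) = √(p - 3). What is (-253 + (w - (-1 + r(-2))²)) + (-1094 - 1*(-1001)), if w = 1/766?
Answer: -261971/766 + 2*I*√5 ≈ -342.0 + 4.4721*I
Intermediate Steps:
r(p) = √(-3 + p)
w = 1/766 ≈ 0.0013055
(-253 + (w - (-1 + r(-2))²)) + (-1094 - 1*(-1001)) = (-253 + (1/766 - (-1 + √(-3 - 2))²)) + (-1094 - 1*(-1001)) = (-253 + (1/766 - (-1 + √(-5))²)) + (-1094 + 1001) = (-253 + (1/766 - (-1 + I*√5)²)) - 93 = (-193797/766 - (-1 + I*√5)²) - 93 = -265035/766 - (-1 + I*√5)²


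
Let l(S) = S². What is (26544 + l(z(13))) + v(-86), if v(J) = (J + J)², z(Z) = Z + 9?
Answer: 56612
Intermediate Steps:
z(Z) = 9 + Z
v(J) = 4*J² (v(J) = (2*J)² = 4*J²)
(26544 + l(z(13))) + v(-86) = (26544 + (9 + 13)²) + 4*(-86)² = (26544 + 22²) + 4*7396 = (26544 + 484) + 29584 = 27028 + 29584 = 56612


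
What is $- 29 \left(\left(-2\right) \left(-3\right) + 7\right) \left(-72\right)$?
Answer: $27144$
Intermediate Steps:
$- 29 \left(\left(-2\right) \left(-3\right) + 7\right) \left(-72\right) = - 29 \left(6 + 7\right) \left(-72\right) = - 29 \cdot 13 \left(-72\right) = \left(-29\right) \left(-936\right) = 27144$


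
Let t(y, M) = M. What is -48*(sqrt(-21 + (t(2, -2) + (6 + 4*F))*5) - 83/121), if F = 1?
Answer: 3984/121 - 48*sqrt(19) ≈ -176.30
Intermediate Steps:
-48*(sqrt(-21 + (t(2, -2) + (6 + 4*F))*5) - 83/121) = -48*(sqrt(-21 + (-2 + (6 + 4*1))*5) - 83/121) = -48*(sqrt(-21 + (-2 + (6 + 4))*5) - 83*1/121) = -48*(sqrt(-21 + (-2 + 10)*5) - 83/121) = -48*(sqrt(-21 + 8*5) - 83/121) = -48*(sqrt(-21 + 40) - 83/121) = -48*(sqrt(19) - 83/121) = -48*(-83/121 + sqrt(19)) = 3984/121 - 48*sqrt(19)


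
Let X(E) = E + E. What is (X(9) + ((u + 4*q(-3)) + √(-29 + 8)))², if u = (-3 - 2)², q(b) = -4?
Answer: (27 + I*√21)² ≈ 708.0 + 247.46*I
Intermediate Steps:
X(E) = 2*E
u = 25 (u = (-5)² = 25)
(X(9) + ((u + 4*q(-3)) + √(-29 + 8)))² = (2*9 + ((25 + 4*(-4)) + √(-29 + 8)))² = (18 + ((25 - 16) + √(-21)))² = (18 + (9 + I*√21))² = (27 + I*√21)²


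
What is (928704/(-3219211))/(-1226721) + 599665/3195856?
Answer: 789374756860303913/4206890332417509712 ≈ 0.18764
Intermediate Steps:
(928704/(-3219211))/(-1226721) + 599665/3195856 = (928704*(-1/3219211))*(-1/1226721) + 599665*(1/3195856) = -928704/3219211*(-1/1226721) + 599665/3195856 = 309568/1316357912377 + 599665/3195856 = 789374756860303913/4206890332417509712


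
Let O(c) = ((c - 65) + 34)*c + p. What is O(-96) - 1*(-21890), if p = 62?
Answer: 34144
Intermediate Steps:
O(c) = 62 + c*(-31 + c) (O(c) = ((c - 65) + 34)*c + 62 = ((-65 + c) + 34)*c + 62 = (-31 + c)*c + 62 = c*(-31 + c) + 62 = 62 + c*(-31 + c))
O(-96) - 1*(-21890) = (62 + (-96)² - 31*(-96)) - 1*(-21890) = (62 + 9216 + 2976) + 21890 = 12254 + 21890 = 34144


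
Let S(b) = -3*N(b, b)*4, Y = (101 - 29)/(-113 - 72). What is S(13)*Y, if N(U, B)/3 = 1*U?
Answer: 33696/185 ≈ 182.14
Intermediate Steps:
N(U, B) = 3*U (N(U, B) = 3*(1*U) = 3*U)
Y = -72/185 (Y = 72/(-185) = 72*(-1/185) = -72/185 ≈ -0.38919)
S(b) = -36*b (S(b) = -9*b*4 = -36*b)
S(13)*Y = -36*13*(-72/185) = -468*(-72/185) = 33696/185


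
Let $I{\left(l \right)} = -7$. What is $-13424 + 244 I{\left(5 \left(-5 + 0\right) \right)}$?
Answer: $-15132$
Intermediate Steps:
$-13424 + 244 I{\left(5 \left(-5 + 0\right) \right)} = -13424 + 244 \left(-7\right) = -13424 - 1708 = -15132$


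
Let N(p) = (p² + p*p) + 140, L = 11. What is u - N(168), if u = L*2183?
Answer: -32575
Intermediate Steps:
N(p) = 140 + 2*p² (N(p) = (p² + p²) + 140 = 2*p² + 140 = 140 + 2*p²)
u = 24013 (u = 11*2183 = 24013)
u - N(168) = 24013 - (140 + 2*168²) = 24013 - (140 + 2*28224) = 24013 - (140 + 56448) = 24013 - 1*56588 = 24013 - 56588 = -32575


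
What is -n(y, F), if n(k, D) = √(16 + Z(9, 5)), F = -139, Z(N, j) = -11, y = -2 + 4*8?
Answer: -√5 ≈ -2.2361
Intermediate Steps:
y = 30 (y = -2 + 32 = 30)
n(k, D) = √5 (n(k, D) = √(16 - 11) = √5)
-n(y, F) = -√5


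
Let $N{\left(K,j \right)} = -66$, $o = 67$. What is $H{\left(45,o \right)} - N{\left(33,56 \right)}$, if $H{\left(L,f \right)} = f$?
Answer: $133$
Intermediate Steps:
$H{\left(45,o \right)} - N{\left(33,56 \right)} = 67 - -66 = 67 + 66 = 133$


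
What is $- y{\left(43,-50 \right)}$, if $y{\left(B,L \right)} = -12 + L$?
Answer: $62$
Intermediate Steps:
$- y{\left(43,-50 \right)} = - (-12 - 50) = \left(-1\right) \left(-62\right) = 62$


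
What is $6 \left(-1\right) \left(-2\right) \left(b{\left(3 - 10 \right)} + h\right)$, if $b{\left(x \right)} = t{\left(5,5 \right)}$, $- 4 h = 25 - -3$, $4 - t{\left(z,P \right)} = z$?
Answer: $-96$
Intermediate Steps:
$t{\left(z,P \right)} = 4 - z$
$h = -7$ ($h = - \frac{25 - -3}{4} = - \frac{25 + 3}{4} = \left(- \frac{1}{4}\right) 28 = -7$)
$b{\left(x \right)} = -1$ ($b{\left(x \right)} = 4 - 5 = -1$)
$6 \left(-1\right) \left(-2\right) \left(b{\left(3 - 10 \right)} + h\right) = 6 \left(-1\right) \left(-2\right) \left(-1 - 7\right) = \left(-6\right) \left(-2\right) \left(-8\right) = 12 \left(-8\right) = -96$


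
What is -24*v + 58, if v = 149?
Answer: -3518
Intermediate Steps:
-24*v + 58 = -24*149 + 58 = -3576 + 58 = -3518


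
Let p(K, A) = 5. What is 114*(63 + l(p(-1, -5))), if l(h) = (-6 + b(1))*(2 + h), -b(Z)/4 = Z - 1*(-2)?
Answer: -7182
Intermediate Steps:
b(Z) = -8 - 4*Z (b(Z) = -4*(Z - 1*(-2)) = -4*(Z + 2) = -4*(2 + Z) = -8 - 4*Z)
l(h) = -36 - 18*h (l(h) = (-6 + (-8 - 4*1))*(2 + h) = (-6 + (-8 - 4))*(2 + h) = (-6 - 12)*(2 + h) = -18*(2 + h) = -36 - 18*h)
114*(63 + l(p(-1, -5))) = 114*(63 + (-36 - 18*5)) = 114*(63 + (-36 - 90)) = 114*(63 - 126) = 114*(-63) = -7182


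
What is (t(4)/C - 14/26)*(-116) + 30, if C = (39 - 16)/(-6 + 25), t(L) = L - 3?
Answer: -1006/299 ≈ -3.3645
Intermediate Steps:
t(L) = -3 + L
C = 23/19 ≈ 1.2105
(t(4)/C - 14/26)*(-116) + 30 = ((-3 + 4)/(23/19) - 14/26)*(-116) + 30 = (1*(19/23) - 14*1/26)*(-116) + 30 = (19/23 - 7/13)*(-116) + 30 = (86/299)*(-116) + 30 = -9976/299 + 30 = -1006/299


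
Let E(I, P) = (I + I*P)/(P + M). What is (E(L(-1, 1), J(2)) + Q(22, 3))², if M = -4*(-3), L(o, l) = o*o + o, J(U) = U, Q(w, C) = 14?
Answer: 196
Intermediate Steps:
L(o, l) = o + o² (L(o, l) = o² + o = o + o²)
M = 12
E(I, P) = (I + I*P)/(12 + P) (E(I, P) = (I + I*P)/(P + 12) = (I + I*P)/(12 + P))
(E(L(-1, 1), J(2)) + Q(22, 3))² = ((-(1 - 1))*(1 + 2)/(12 + 2) + 14)² = (-1*0*3/14 + 14)² = (0*(1/14)*3 + 14)² = (0 + 14)² = 14² = 196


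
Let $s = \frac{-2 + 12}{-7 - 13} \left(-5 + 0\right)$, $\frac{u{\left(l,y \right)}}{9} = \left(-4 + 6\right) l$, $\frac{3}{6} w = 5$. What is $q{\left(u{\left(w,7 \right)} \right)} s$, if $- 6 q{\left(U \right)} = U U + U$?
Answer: $-13575$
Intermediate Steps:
$w = 10$ ($w = 2 \cdot 5 = 10$)
$u{\left(l,y \right)} = 18 l$ ($u{\left(l,y \right)} = 9 \left(-4 + 6\right) l = 9 \cdot 2 l = 18 l$)
$q{\left(U \right)} = - \frac{U}{6} - \frac{U^{2}}{6}$ ($q{\left(U \right)} = - \frac{U U + U}{6} = - \frac{U^{2} + U}{6} = - \frac{U + U^{2}}{6} = - \frac{U}{6} - \frac{U^{2}}{6}$)
$s = \frac{5}{2}$ ($s = \frac{10}{-20} \left(-5\right) = 10 \left(- \frac{1}{20}\right) \left(-5\right) = \left(- \frac{1}{2}\right) \left(-5\right) = \frac{5}{2} \approx 2.5$)
$q{\left(u{\left(w,7 \right)} \right)} s = - \frac{18 \cdot 10 \left(1 + 18 \cdot 10\right)}{6} \cdot \frac{5}{2} = \left(- \frac{1}{6}\right) 180 \left(1 + 180\right) \frac{5}{2} = \left(- \frac{1}{6}\right) 180 \cdot 181 \cdot \frac{5}{2} = \left(-5430\right) \frac{5}{2} = -13575$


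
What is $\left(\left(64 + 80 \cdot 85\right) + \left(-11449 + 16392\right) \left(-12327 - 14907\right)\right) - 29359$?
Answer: $-134640157$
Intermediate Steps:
$\left(\left(64 + 80 \cdot 85\right) + \left(-11449 + 16392\right) \left(-12327 - 14907\right)\right) - 29359 = \left(\left(64 + 6800\right) + 4943 \left(-27234\right)\right) - 29359 = \left(6864 - 134617662\right) - 29359 = -134610798 - 29359 = -134640157$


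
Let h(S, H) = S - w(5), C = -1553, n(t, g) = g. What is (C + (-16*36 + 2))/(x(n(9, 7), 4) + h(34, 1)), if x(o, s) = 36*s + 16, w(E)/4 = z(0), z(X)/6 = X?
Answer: -2127/194 ≈ -10.964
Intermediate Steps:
z(X) = 6*X
w(E) = 0 (w(E) = 4*(6*0) = 4*0 = 0)
h(S, H) = S (h(S, H) = S - 1*0 = S + 0 = S)
x(o, s) = 16 + 36*s
(C + (-16*36 + 2))/(x(n(9, 7), 4) + h(34, 1)) = (-1553 + (-16*36 + 2))/((16 + 36*4) + 34) = (-1553 + (-576 + 2))/((16 + 144) + 34) = (-1553 - 574)/(160 + 34) = -2127/194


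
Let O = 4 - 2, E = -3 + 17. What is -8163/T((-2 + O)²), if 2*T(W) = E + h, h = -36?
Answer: 8163/11 ≈ 742.09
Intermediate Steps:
E = 14
O = 2
T(W) = -11 (T(W) = (14 - 36)/2 = (½)*(-22) = -11)
-8163/T((-2 + O)²) = -8163/(-11) = -8163*(-1/11) = 8163/11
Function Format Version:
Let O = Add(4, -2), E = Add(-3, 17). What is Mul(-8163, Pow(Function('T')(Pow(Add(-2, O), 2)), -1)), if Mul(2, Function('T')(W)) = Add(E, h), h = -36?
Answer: Rational(8163, 11) ≈ 742.09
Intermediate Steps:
E = 14
O = 2
Function('T')(W) = -11 (Function('T')(W) = Mul(Rational(1, 2), Add(14, -36)) = Mul(Rational(1, 2), -22) = -11)
Mul(-8163, Pow(Function('T')(Pow(Add(-2, O), 2)), -1)) = Mul(-8163, Pow(-11, -1)) = Mul(-8163, Rational(-1, 11)) = Rational(8163, 11)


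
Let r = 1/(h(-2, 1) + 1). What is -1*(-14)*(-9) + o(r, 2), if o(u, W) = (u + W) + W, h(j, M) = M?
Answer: -243/2 ≈ -121.50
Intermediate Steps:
r = 1/2 (r = 1/(1 + 1) = 1/2 ≈ 0.50000)
o(u, W) = u + 2*W (o(u, W) = (W + u) + W = u + 2*W)
-1*(-14)*(-9) + o(r, 2) = -1*(-14)*(-9) + (1/2 + 2*2) = 14*(-9) + (1/2 + 4) = -126 + 9/2 = -243/2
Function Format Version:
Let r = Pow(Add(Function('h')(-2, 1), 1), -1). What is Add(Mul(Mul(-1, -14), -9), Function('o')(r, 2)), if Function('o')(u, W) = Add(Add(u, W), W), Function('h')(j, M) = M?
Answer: Rational(-243, 2) ≈ -121.50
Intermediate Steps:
r = Rational(1, 2) (r = Pow(Add(1, 1), -1) = Pow(2, -1) = Rational(1, 2) ≈ 0.50000)
Function('o')(u, W) = Add(u, Mul(2, W)) (Function('o')(u, W) = Add(Add(W, u), W) = Add(u, Mul(2, W)))
Add(Mul(Mul(-1, -14), -9), Function('o')(r, 2)) = Add(Mul(Mul(-1, -14), -9), Add(Rational(1, 2), Mul(2, 2))) = Add(Mul(14, -9), Add(Rational(1, 2), 4)) = Add(-126, Rational(9, 2)) = Rational(-243, 2)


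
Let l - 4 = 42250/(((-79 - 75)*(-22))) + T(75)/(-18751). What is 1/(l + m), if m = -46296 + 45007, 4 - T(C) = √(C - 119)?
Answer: -1283936711801875054/1633847636257063842465 - 107617089272*I*√11/1633847636257063842465 ≈ -0.00078584 - 2.1846e-10*I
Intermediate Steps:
T(C) = 4 - √(-119 + C) (T(C) = 4 - √(C - 119) = 4 - √(-119 + C))
l = 523164875/31764194 + 2*I*√11/18751 (l = 4 + (42250/(((-79 - 75)*(-22))) + (4 - √(-119 + 75))/(-18751)) = 4 + (42250/((-154*(-22))) + (4 - √(-44))*(-1/18751)) = 4 + (42250/3388 + (4 - 2*I*√11)*(-1/18751)) = 4 + (42250*(1/3388) + (4 - 2*I*√11)*(-1/18751)) = 4 + (21125/1694 + (-4/18751 + 2*I*√11/18751)) = 4 + (396108099/31764194 + 2*I*√11/18751) = 523164875/31764194 + 2*I*√11/18751 ≈ 16.47 + 0.00035375*I)
m = -1289
1/(l + m) = 1/((523164875/31764194 + 2*I*√11/18751) - 1289) = 1/(-40420881191/31764194 + 2*I*√11/18751)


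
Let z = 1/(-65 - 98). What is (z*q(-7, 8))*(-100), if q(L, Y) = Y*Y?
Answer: 6400/163 ≈ 39.264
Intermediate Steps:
q(L, Y) = Y²
z = -1/163 (z = 1/(-163) = -1/163 ≈ -0.0061350)
(z*q(-7, 8))*(-100) = -1/163*8²*(-100) = -1/163*64*(-100) = -64/163*(-100) = 6400/163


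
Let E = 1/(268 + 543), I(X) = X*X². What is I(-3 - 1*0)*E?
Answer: -27/811 ≈ -0.033292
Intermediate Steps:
I(X) = X³
E = 1/811 ≈ 0.0012330
I(-3 - 1*0)*E = (-3 - 1*0)³*(1/811) = (-3 + 0)³*(1/811) = (-3)³*(1/811) = -27*1/811 = -27/811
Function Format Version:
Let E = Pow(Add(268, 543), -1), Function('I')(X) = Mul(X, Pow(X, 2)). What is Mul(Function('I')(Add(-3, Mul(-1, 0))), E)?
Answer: Rational(-27, 811) ≈ -0.033292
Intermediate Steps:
Function('I')(X) = Pow(X, 3)
E = Rational(1, 811) (E = Pow(811, -1) = Rational(1, 811) ≈ 0.0012330)
Mul(Function('I')(Add(-3, Mul(-1, 0))), E) = Mul(Pow(Add(-3, Mul(-1, 0)), 3), Rational(1, 811)) = Mul(Pow(Add(-3, 0), 3), Rational(1, 811)) = Mul(Pow(-3, 3), Rational(1, 811)) = Mul(-27, Rational(1, 811)) = Rational(-27, 811)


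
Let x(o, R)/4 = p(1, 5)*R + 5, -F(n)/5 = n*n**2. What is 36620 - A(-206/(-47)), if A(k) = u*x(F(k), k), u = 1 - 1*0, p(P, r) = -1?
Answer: 1721024/47 ≈ 36618.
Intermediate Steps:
F(n) = -5*n**3 (F(n) = -5*n*n**2 = -5*n**3)
u = 1 (u = 1 + 0 = 1)
x(o, R) = 20 - 4*R (x(o, R) = 4*(-R + 5) = 4*(5 - R) = 20 - 4*R)
A(k) = 20 - 4*k (A(k) = 1*(20 - 4*k) = 20 - 4*k)
36620 - A(-206/(-47)) = 36620 - (20 - (-824)/(-47)) = 36620 - (20 - (-824)*(-1)/47) = 36620 - (20 - 4*206/47) = 36620 - (20 - 824/47) = 36620 - 1*116/47 = 36620 - 116/47 = 1721024/47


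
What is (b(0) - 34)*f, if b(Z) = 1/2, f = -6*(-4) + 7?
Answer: -2077/2 ≈ -1038.5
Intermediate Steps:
f = 31 (f = 24 + 7 = 31)
b(Z) = 1/2
(b(0) - 34)*f = (1/2 - 34)*31 = -67/2*31 = -2077/2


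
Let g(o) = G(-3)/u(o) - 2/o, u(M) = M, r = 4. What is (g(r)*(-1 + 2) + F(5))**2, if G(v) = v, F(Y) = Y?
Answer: 225/16 ≈ 14.063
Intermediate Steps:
g(o) = -5/o (g(o) = -3/o - 2/o = -5/o)
(g(r)*(-1 + 2) + F(5))**2 = ((-5/4)*(-1 + 2) + 5)**2 = (-5*1/4*1 + 5)**2 = (-5/4*1 + 5)**2 = (-5/4 + 5)**2 = (15/4)**2 = 225/16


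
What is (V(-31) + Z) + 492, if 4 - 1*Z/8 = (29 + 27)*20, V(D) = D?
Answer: -8467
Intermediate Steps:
Z = -8928 (Z = 32 - 8*(29 + 27)*20 = 32 - 448*20 = 32 - 8*1120 = 32 - 8960 = -8928)
(V(-31) + Z) + 492 = (-31 - 8928) + 492 = -8959 + 492 = -8467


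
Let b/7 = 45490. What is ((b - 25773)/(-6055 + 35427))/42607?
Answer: 292657/1251452804 ≈ 0.00023385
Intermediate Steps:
b = 318430 (b = 7*45490 = 318430)
((b - 25773)/(-6055 + 35427))/42607 = ((318430 - 25773)/(-6055 + 35427))/42607 = (292657/29372)*(1/42607) = 292657/1251452804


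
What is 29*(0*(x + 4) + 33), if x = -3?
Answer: 957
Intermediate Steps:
29*(0*(x + 4) + 33) = 29*(0*(-3 + 4) + 33) = 29*(0*1 + 33) = 29*(0 + 33) = 29*33 = 957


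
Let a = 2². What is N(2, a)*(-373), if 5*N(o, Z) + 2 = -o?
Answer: 1492/5 ≈ 298.40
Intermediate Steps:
a = 4
N(o, Z) = -⅖ - o/5 (N(o, Z) = -⅖ + (-o)/5 = -⅖ - o/5)
N(2, a)*(-373) = (-⅖ - ⅕*2)*(-373) = (-⅖ - ⅖)*(-373) = -⅘*(-373) = 1492/5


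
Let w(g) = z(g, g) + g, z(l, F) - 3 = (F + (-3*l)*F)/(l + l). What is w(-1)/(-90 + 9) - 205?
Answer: -16609/81 ≈ -205.05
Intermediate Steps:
z(l, F) = 3 + (F - 3*F*l)/(2*l) (z(l, F) = 3 + (F + (-3*l)*F)/(l + l) = 3 + (F - 3*F*l)/((2*l)) = 3 + (F - 3*F*l)*(1/(2*l)) = 3 + (F - 3*F*l)/(2*l))
w(g) = g + (g - 3*g*(-2 + g))/(2*g) (w(g) = (g - 3*g*(-2 + g))/(2*g) + g = g + (g - 3*g*(-2 + g))/(2*g))
w(-1)/(-90 + 9) - 205 = (7/2 - ½*(-1))/(-90 + 9) - 205 = (7/2 + ½)/(-81) - 205 = -1/81*4 - 205 = -4/81 - 205 = -16609/81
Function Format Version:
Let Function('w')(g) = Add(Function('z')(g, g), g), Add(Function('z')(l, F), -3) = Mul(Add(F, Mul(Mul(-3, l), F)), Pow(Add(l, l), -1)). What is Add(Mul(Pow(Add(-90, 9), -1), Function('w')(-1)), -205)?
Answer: Rational(-16609, 81) ≈ -205.05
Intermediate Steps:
Function('z')(l, F) = Add(3, Mul(Rational(1, 2), Pow(l, -1), Add(F, Mul(-3, F, l)))) (Function('z')(l, F) = Add(3, Mul(Add(F, Mul(Mul(-3, l), F)), Pow(Add(l, l), -1))) = Add(3, Mul(Add(F, Mul(-3, F, l)), Pow(Mul(2, l), -1))) = Add(3, Mul(Add(F, Mul(-3, F, l)), Mul(Rational(1, 2), Pow(l, -1)))) = Add(3, Mul(Rational(1, 2), Pow(l, -1), Add(F, Mul(-3, F, l)))))
Function('w')(g) = Add(g, Mul(Rational(1, 2), Pow(g, -1), Add(g, Mul(-3, g, Add(-2, g))))) (Function('w')(g) = Add(Mul(Rational(1, 2), Pow(g, -1), Add(g, Mul(-3, g, Add(-2, g)))), g) = Add(g, Mul(Rational(1, 2), Pow(g, -1), Add(g, Mul(-3, g, Add(-2, g))))))
Add(Mul(Pow(Add(-90, 9), -1), Function('w')(-1)), -205) = Add(Mul(Pow(Add(-90, 9), -1), Add(Rational(7, 2), Mul(Rational(-1, 2), -1))), -205) = Add(Mul(Pow(-81, -1), Add(Rational(7, 2), Rational(1, 2))), -205) = Add(Mul(Rational(-1, 81), 4), -205) = Add(Rational(-4, 81), -205) = Rational(-16609, 81)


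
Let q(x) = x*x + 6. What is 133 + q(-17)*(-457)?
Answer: -134682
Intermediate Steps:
q(x) = 6 + x² (q(x) = x² + 6 = 6 + x²)
133 + q(-17)*(-457) = 133 + (6 + (-17)²)*(-457) = 133 + (6 + 289)*(-457) = 133 + 295*(-457) = 133 - 134815 = -134682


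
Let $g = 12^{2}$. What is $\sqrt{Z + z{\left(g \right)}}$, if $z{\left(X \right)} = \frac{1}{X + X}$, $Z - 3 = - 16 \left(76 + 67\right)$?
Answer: $\frac{i \sqrt{1316158}}{24} \approx 47.802 i$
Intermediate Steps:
$Z = -2285$ ($Z = 3 - 16 \left(76 + 67\right) = 3 - 2288 = -2285$)
$g = 144$
$z{\left(X \right)} = \frac{1}{2 X}$
$\sqrt{Z + z{\left(g \right)}} = \sqrt{-2285 + \frac{1}{2 \cdot 144}} = \sqrt{-2285 + \frac{1}{2} \cdot \frac{1}{144}} = \sqrt{-2285 + \frac{1}{288}} = \sqrt{- \frac{658079}{288}} = \frac{i \sqrt{1316158}}{24}$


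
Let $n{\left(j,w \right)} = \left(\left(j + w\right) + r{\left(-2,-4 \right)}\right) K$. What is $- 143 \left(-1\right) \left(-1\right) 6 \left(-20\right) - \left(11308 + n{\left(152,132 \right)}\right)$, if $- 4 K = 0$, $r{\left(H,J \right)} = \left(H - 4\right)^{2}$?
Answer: $5852$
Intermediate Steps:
$r{\left(H,J \right)} = \left(-4 + H\right)^{2}$
$K = 0$ ($K = \left(- \frac{1}{4}\right) 0 = 0$)
$n{\left(j,w \right)} = 0$ ($n{\left(j,w \right)} = \left(\left(j + w\right) + \left(-4 - 2\right)^{2}\right) 0 = \left(\left(j + w\right) + \left(-6\right)^{2}\right) 0 = \left(\left(j + w\right) + 36\right) 0 = \left(36 + j + w\right) 0 = 0$)
$- 143 \left(-1\right) \left(-1\right) 6 \left(-20\right) - \left(11308 + n{\left(152,132 \right)}\right) = - 143 \left(-1\right) \left(-1\right) 6 \left(-20\right) - \left(11308 + 0\right) = - 143 \cdot 1 \cdot 6 \left(-20\right) - 11308 = - 143 \cdot 6 \left(-20\right) - 11308 = \left(-143\right) \left(-120\right) - 11308 = 17160 - 11308 = 5852$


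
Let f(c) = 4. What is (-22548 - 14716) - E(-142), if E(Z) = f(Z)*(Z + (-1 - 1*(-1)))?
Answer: -36696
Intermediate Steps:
E(Z) = 4*Z (E(Z) = 4*(Z + (-1 - 1*(-1))) = 4*(Z + (-1 + 1)) = 4*(Z + 0) = 4*Z)
(-22548 - 14716) - E(-142) = (-22548 - 14716) - 4*(-142) = -37264 - 1*(-568) = -37264 + 568 = -36696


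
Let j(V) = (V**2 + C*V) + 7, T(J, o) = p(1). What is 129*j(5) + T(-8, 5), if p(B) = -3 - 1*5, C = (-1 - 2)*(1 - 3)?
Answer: 7990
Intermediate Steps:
C = 6 (C = -3*(-2) = 6)
p(B) = -8 (p(B) = -3 - 5 = -8)
T(J, o) = -8
j(V) = 7 + V**2 + 6*V (j(V) = (V**2 + 6*V) + 7 = 7 + V**2 + 6*V)
129*j(5) + T(-8, 5) = 129*(7 + 5**2 + 6*5) - 8 = 129*(7 + 25 + 30) - 8 = 129*62 - 8 = 7998 - 8 = 7990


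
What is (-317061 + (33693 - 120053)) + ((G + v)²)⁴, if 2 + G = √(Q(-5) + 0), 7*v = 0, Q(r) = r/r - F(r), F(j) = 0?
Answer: -403420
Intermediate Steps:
Q(r) = 1 (Q(r) = r/r - 1*0 = 1 + 0 = 1)
v = 0 (v = (⅐)*0 = 0)
G = -1 (G = -2 + √(1 + 0) = -2 + √1 = -2 + 1 = -1)
(-317061 + (33693 - 120053)) + ((G + v)²)⁴ = (-317061 + (33693 - 120053)) + ((-1 + 0)²)⁴ = (-317061 - 86360) + ((-1)²)⁴ = -403421 + 1⁴ = -403421 + 1 = -403420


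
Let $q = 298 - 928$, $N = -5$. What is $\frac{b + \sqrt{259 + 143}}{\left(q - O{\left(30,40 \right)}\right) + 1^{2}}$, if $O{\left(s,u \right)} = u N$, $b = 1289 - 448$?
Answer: $- \frac{841}{429} - \frac{\sqrt{402}}{429} \approx -2.0071$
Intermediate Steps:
$b = 841$ ($b = 1289 - 448 = 841$)
$q = -630$ ($q = 298 - 928 = -630$)
$O{\left(s,u \right)} = - 5 u$ ($O{\left(s,u \right)} = u \left(-5\right) = - 5 u$)
$\frac{b + \sqrt{259 + 143}}{\left(q - O{\left(30,40 \right)}\right) + 1^{2}} = \frac{841 + \sqrt{259 + 143}}{\left(-630 - \left(-5\right) 40\right) + 1^{2}} = \frac{841 + \sqrt{402}}{\left(-630 - -200\right) + 1} = \frac{841 + \sqrt{402}}{\left(-630 + 200\right) + 1} = \frac{841 + \sqrt{402}}{-430 + 1} = \frac{841 + \sqrt{402}}{-429} = \left(841 + \sqrt{402}\right) \left(- \frac{1}{429}\right) = - \frac{841}{429} - \frac{\sqrt{402}}{429}$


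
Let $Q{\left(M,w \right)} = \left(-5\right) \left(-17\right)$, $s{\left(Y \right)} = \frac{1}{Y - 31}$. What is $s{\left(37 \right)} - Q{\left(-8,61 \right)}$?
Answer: $- \frac{509}{6} \approx -84.833$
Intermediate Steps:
$s{\left(Y \right)} = \frac{1}{-31 + Y}$
$Q{\left(M,w \right)} = 85$
$s{\left(37 \right)} - Q{\left(-8,61 \right)} = \frac{1}{-31 + 37} - 85 = \frac{1}{6} - 85 = - \frac{509}{6}$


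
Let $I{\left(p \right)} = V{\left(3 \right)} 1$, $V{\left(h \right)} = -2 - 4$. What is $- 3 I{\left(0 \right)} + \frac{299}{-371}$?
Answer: $\frac{6379}{371} \approx 17.194$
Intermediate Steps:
$V{\left(h \right)} = -6$
$I{\left(p \right)} = -6$ ($I{\left(p \right)} = \left(-6\right) 1 = -6$)
$- 3 I{\left(0 \right)} + \frac{299}{-371} = \left(-3\right) \left(-6\right) + \frac{299}{-371} = 18 + 299 \left(- \frac{1}{371}\right) = 18 - \frac{299}{371} = \frac{6379}{371}$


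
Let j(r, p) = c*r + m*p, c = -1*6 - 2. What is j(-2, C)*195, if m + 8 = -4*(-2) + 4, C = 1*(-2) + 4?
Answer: 4680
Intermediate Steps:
C = 2 (C = -2 + 4 = 2)
c = -8 (c = -6 - 2 = -8)
m = 4 (m = -8 + (-4*(-2) + 4) = -8 + (8 + 4) = -8 + 12 = 4)
j(r, p) = -8*r + 4*p
j(-2, C)*195 = (-8*(-2) + 4*2)*195 = (16 + 8)*195 = 24*195 = 4680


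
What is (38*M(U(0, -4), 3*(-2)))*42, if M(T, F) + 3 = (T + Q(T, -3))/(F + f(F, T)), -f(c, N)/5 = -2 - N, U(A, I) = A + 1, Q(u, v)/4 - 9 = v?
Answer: -1064/3 ≈ -354.67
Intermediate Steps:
Q(u, v) = 36 + 4*v
U(A, I) = 1 + A
f(c, N) = 10 + 5*N (f(c, N) = -5*(-2 - N) = 10 + 5*N)
M(T, F) = -3 + (24 + T)/(10 + F + 5*T) (M(T, F) = -3 + (T + (36 + 4*(-3)))/(F + (10 + 5*T)) = -3 + (T + (36 - 12))/(10 + F + 5*T) = -3 + (T + 24)/(10 + F + 5*T) = -3 + (24 + T)/(10 + F + 5*T))
(38*M(U(0, -4), 3*(-2)))*42 = (38*((-6 - 14*(1 + 0) - 9*(-2))/(10 + 3*(-2) + 5*(1 + 0))))*42 = (38*((-6 - 14*1 - 3*(-6))/(10 - 6 + 5*1)))*42 = (38*((-6 - 14 + 18)/(10 - 6 + 5)))*42 = (38*(-2/9))*42 = -76/9*42 = -1064/3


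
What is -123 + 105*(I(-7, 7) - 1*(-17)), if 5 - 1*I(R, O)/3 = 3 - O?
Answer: 4497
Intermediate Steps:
I(R, O) = 6 + 3*O (I(R, O) = 15 - 3*(3 - O) = 15 + (-9 + 3*O) = 6 + 3*O)
-123 + 105*(I(-7, 7) - 1*(-17)) = -123 + 105*((6 + 3*7) - 1*(-17)) = -123 + 105*((6 + 21) + 17) = -123 + 105*(27 + 17) = -123 + 105*44 = -123 + 4620 = 4497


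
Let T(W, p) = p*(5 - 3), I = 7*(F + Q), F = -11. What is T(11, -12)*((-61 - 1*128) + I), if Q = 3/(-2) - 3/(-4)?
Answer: 6510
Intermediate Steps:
Q = -3/4 (Q = 3*(-1/2) - 3*(-1/4) = -3/2 + 3/4 = -3/4 ≈ -0.75000)
I = -329/4 (I = 7*(-11 - 3/4) = 7*(-47/4) = -329/4 ≈ -82.250)
T(W, p) = 2*p (T(W, p) = p*2 = 2*p)
T(11, -12)*((-61 - 1*128) + I) = (2*(-12))*((-61 - 1*128) - 329/4) = -24*((-61 - 128) - 329/4) = -24*(-189 - 329/4) = -24*(-1085/4) = 6510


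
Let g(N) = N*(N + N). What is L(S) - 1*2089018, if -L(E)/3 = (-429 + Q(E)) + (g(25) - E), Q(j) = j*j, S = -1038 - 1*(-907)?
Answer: -2143357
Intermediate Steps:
S = -131 (S = -1038 + 907 = -131)
g(N) = 2*N² (g(N) = N*(2*N) = 2*N²)
Q(j) = j²
L(E) = -2463 - 3*E² + 3*E (L(E) = -3*((-429 + E²) + (2*25² - E)) = -3*((-429 + E²) + (2*625 - E)) = -3*((-429 + E²) + (1250 - E)) = -3*(821 + E² - E) = -2463 - 3*E² + 3*E)
L(S) - 1*2089018 = (-2463 - 3*(-131)² + 3*(-131)) - 1*2089018 = (-2463 - 3*17161 - 393) - 2089018 = (-2463 - 51483 - 393) - 2089018 = -54339 - 2089018 = -2143357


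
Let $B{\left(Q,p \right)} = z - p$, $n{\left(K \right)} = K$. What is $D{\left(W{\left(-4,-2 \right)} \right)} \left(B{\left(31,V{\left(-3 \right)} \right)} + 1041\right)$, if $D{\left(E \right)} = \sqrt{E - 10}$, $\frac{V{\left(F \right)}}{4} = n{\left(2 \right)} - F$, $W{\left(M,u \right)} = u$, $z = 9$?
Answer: $2060 i \sqrt{3} \approx 3568.0 i$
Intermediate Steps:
$V{\left(F \right)} = 8 - 4 F$ ($V{\left(F \right)} = 4 \left(2 - F\right) = 8 - 4 F$)
$B{\left(Q,p \right)} = 9 - p$
$D{\left(E \right)} = \sqrt{-10 + E}$
$D{\left(W{\left(-4,-2 \right)} \right)} \left(B{\left(31,V{\left(-3 \right)} \right)} + 1041\right) = \sqrt{-10 - 2} \left(\left(9 - \left(8 - -12\right)\right) + 1041\right) = \sqrt{-12} \left(\left(9 - \left(8 + 12\right)\right) + 1041\right) = 2 i \sqrt{3} \left(\left(9 - 20\right) + 1041\right) = 2 i \sqrt{3} \left(-11 + 1041\right) = 2 i \sqrt{3} \cdot 1030 = 2060 i \sqrt{3}$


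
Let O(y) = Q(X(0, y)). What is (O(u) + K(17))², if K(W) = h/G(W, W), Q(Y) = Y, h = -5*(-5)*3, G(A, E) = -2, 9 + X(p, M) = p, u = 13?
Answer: 8649/4 ≈ 2162.3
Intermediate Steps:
X(p, M) = -9 + p
h = 75 (h = 25*3 = 75)
K(W) = -75/2 (K(W) = 75/(-2) = 75*(-½) = -75/2)
O(y) = -9 (O(y) = -9 + 0 = -9)
(O(u) + K(17))² = (-9 - 75/2)² = (-93/2)² = 8649/4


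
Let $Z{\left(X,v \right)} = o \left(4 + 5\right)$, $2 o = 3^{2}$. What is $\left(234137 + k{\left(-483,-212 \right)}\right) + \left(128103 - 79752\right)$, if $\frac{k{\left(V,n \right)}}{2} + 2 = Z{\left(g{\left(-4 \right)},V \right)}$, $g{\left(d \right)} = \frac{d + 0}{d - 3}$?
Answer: $282565$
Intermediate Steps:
$g{\left(d \right)} = \frac{d}{-3 + d}$
$o = \frac{9}{2}$ ($o = \frac{3^{2}}{2} = \frac{1}{2} \cdot 9 = \frac{9}{2} \approx 4.5$)
$Z{\left(X,v \right)} = \frac{81}{2}$ ($Z{\left(X,v \right)} = \frac{9 \left(4 + 5\right)}{2} = \frac{9}{2} \cdot 9 = \frac{81}{2}$)
$k{\left(V,n \right)} = 77$ ($k{\left(V,n \right)} = -4 + 2 \cdot \frac{81}{2} = -4 + 81 = 77$)
$\left(234137 + k{\left(-483,-212 \right)}\right) + \left(128103 - 79752\right) = \left(234137 + 77\right) + \left(128103 - 79752\right) = 234214 + 48351 = 282565$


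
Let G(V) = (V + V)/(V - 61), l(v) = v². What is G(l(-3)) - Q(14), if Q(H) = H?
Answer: -373/26 ≈ -14.346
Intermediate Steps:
G(V) = 2*V/(-61 + V) (G(V) = (2*V)/(-61 + V) = 2*V/(-61 + V))
G(l(-3)) - Q(14) = 2*(-3)²/(-61 + (-3)²) - 1*14 = 2*9/(-61 + 9) - 14 = 2*9/(-52) - 14 = 2*9*(-1/52) - 14 = -9/26 - 14 = -373/26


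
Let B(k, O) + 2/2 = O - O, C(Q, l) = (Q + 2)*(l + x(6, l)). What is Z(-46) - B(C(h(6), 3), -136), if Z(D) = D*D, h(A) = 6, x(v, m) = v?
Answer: 2117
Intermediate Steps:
Z(D) = D**2
C(Q, l) = (2 + Q)*(6 + l) (C(Q, l) = (Q + 2)*(l + 6) = (2 + Q)*(6 + l))
B(k, O) = -1 (B(k, O) = -1 + (O - O) = -1 + 0 = -1)
Z(-46) - B(C(h(6), 3), -136) = (-46)**2 - 1*(-1) = 2116 + 1 = 2117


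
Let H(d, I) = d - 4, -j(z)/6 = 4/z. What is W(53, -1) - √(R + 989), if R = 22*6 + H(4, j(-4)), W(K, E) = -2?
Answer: -2 - √1121 ≈ -35.481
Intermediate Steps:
j(z) = -24/z
H(d, I) = -4 + d
R = 132 (R = 22*6 + (-4 + 4) = 132 + 0 = 132)
W(53, -1) - √(R + 989) = -2 - √(132 + 989) = -2 - √1121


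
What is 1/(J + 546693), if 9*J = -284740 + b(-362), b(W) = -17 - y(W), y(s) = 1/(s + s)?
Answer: 6516/3356087521 ≈ 1.9415e-6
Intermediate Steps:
y(s) = 1/(2*s)
b(W) = -17 - 1/(2*W)
J = -206164067/6516 (J = (-284740 + (-17 - 1/2/(-362)))/9 = (-284740 + (-17 - 1/2*(-1/362)))/9 = (-284740 + (-17 + 1/724))/9 = (-284740 - 12307/724)/9 = (1/9)*(-206164067/724) = -206164067/6516 ≈ -31640.)
1/(J + 546693) = 1/(-206164067/6516 + 546693) = 1/(3356087521/6516) = 6516/3356087521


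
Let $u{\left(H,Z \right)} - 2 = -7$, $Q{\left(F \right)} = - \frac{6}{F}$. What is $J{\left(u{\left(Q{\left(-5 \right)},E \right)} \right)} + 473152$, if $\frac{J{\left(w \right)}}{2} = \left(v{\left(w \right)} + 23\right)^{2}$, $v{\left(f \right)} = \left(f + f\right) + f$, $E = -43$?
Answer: $473280$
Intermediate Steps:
$u{\left(H,Z \right)} = -5$ ($u{\left(H,Z \right)} = 2 - 7 = -5$)
$v{\left(f \right)} = 3 f$ ($v{\left(f \right)} = 2 f + f = 3 f$)
$J{\left(w \right)} = 2 \left(23 + 3 w\right)^{2}$ ($J{\left(w \right)} = 2 \left(3 w + 23\right)^{2} = 2 \left(23 + 3 w\right)^{2}$)
$J{\left(u{\left(Q{\left(-5 \right)},E \right)} \right)} + 473152 = 2 \left(23 + 3 \left(-5\right)\right)^{2} + 473152 = 2 \left(23 - 15\right)^{2} + 473152 = 2 \cdot 8^{2} + 473152 = 2 \cdot 64 + 473152 = 128 + 473152 = 473280$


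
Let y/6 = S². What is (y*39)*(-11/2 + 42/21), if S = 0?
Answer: 0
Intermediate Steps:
y = 0 (y = 6*0² = 6*0 = 0)
(y*39)*(-11/2 + 42/21) = (0*39)*(-11/2 + 42/21) = 0*(-11*½ + 42*(1/21)) = 0*(-11/2 + 2) = 0*(-7/2) = 0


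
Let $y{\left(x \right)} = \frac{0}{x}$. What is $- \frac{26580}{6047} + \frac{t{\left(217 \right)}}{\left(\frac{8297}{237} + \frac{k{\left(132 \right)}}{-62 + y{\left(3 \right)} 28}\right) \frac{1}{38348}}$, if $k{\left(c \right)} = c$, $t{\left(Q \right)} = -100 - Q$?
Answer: $- \frac{540078828031344}{1460743555} \approx -3.6973 \cdot 10^{5}$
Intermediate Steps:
$y{\left(x \right)} = 0$
$- \frac{26580}{6047} + \frac{t{\left(217 \right)}}{\left(\frac{8297}{237} + \frac{k{\left(132 \right)}}{-62 + y{\left(3 \right)} 28}\right) \frac{1}{38348}} = - \frac{26580}{6047} + \frac{-100 - 217}{\left(\frac{8297}{237} + \frac{132}{-62 + 0 \cdot 28}\right) \frac{1}{38348}} = \left(-26580\right) \frac{1}{6047} + \frac{-100 - 217}{\left(8297 \cdot \frac{1}{237} + \frac{132}{-62 + 0}\right) \frac{1}{38348}} = - \frac{26580}{6047} - \frac{317}{\left(\frac{8297}{237} + \frac{132}{-62}\right) \frac{1}{38348}} = - \frac{26580}{6047} - \frac{317}{\left(\frac{8297}{237} + 132 \left(- \frac{1}{62}\right)\right) \frac{1}{38348}} = - \frac{26580}{6047} - \frac{317}{\left(\frac{8297}{237} - \frac{66}{31}\right) \frac{1}{38348}} = - \frac{26580}{6047} - \frac{317}{\frac{241565}{7347} \cdot \frac{1}{38348}} = - \frac{26580}{6047} - \frac{317}{\frac{241565}{281742756}} = - \frac{26580}{6047} - \frac{89312453652}{241565} = - \frac{540078828031344}{1460743555}$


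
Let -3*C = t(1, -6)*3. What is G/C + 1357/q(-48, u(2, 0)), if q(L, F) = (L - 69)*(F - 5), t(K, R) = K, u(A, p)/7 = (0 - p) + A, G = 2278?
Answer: -2400091/1053 ≈ -2279.3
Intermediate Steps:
u(A, p) = -7*p + 7*A (u(A, p) = 7*((0 - p) + A) = 7*(-p + A) = 7*(A - p) = -7*p + 7*A)
C = -1 (C = -3/3 = -⅓*3 = -1)
q(L, F) = (-69 + L)*(-5 + F)
G/C + 1357/q(-48, u(2, 0)) = 2278/(-1) + 1357/(345 - 69*(-7*0 + 7*2) - 5*(-48) + (-7*0 + 7*2)*(-48)) = 2278*(-1) + 1357/(345 - 69*(0 + 14) + 240 + (0 + 14)*(-48)) = -2278 + 1357/(345 - 69*14 + 240 + 14*(-48)) = -2278 + 1357/(345 - 966 + 240 - 672) = -2278 + 1357/(-1053) = -2278 + 1357*(-1/1053) = -2278 - 1357/1053 = -2400091/1053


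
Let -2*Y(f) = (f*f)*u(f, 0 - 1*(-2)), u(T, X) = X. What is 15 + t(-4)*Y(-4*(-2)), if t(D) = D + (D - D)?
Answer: 271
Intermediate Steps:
Y(f) = -f**2 (Y(f) = -f*f*(0 - 1*(-2))/2 = -f**2*(0 + 2)/2 = -f**2*2/2 = -f**2)
t(D) = D (t(D) = D + 0 = D)
15 + t(-4)*Y(-4*(-2)) = 15 - (-4)*(-4*(-2))**2 = 15 - (-4)*8**2 = 15 - (-4)*64 = 15 - 4*(-64) = 15 + 256 = 271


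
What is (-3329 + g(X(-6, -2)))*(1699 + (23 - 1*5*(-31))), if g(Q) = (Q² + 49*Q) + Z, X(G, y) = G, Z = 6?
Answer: -6721537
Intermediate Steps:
g(Q) = 6 + Q² + 49*Q (g(Q) = (Q² + 49*Q) + 6 = 6 + Q² + 49*Q)
(-3329 + g(X(-6, -2)))*(1699 + (23 - 1*5*(-31))) = (-3329 + (6 + (-6)² + 49*(-6)))*(1699 + (23 - 1*5*(-31))) = (-3329 + (6 + 36 - 294))*(1699 + (23 - 5*(-31))) = (-3329 - 252)*(1699 + (23 + 155)) = -3581*(1699 + 178) = -3581*1877 = -6721537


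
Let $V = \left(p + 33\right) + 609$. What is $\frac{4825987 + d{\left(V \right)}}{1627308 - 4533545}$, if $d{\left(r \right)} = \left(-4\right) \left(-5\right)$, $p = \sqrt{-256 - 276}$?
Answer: $- \frac{4826007}{2906237} \approx -1.6606$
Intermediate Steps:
$p = 2 i \sqrt{133}$ ($p = \sqrt{-532} = 2 i \sqrt{133} \approx 23.065 i$)
$V = 642 + 2 i \sqrt{133}$ ($V = \left(2 i \sqrt{133} + 33\right) + 609 = \left(33 + 2 i \sqrt{133}\right) + 609 = 642 + 2 i \sqrt{133} \approx 642.0 + 23.065 i$)
$d{\left(r \right)} = 20$
$\frac{4825987 + d{\left(V \right)}}{1627308 - 4533545} = \frac{4825987 + 20}{1627308 - 4533545} = \frac{4826007}{-2906237} = 4826007 \left(- \frac{1}{2906237}\right) = - \frac{4826007}{2906237}$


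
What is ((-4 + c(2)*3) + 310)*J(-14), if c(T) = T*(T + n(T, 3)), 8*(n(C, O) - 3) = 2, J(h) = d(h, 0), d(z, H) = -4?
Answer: -1350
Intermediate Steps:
J(h) = -4
n(C, O) = 13/4 (n(C, O) = 3 + (⅛)*2 = 3 + ¼ = 13/4)
c(T) = T*(13/4 + T) (c(T) = T*(T + 13/4) = T*(13/4 + T))
((-4 + c(2)*3) + 310)*J(-14) = ((-4 + ((¼)*2*(13 + 4*2))*3) + 310)*(-4) = ((-4 + ((¼)*2*(13 + 8))*3) + 310)*(-4) = ((-4 + ((¼)*2*21)*3) + 310)*(-4) = ((-4 + (21/2)*3) + 310)*(-4) = ((-4 + 63/2) + 310)*(-4) = (55/2 + 310)*(-4) = (675/2)*(-4) = -1350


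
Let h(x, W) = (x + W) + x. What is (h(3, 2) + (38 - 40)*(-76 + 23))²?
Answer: 12996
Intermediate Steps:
h(x, W) = W + 2*x (h(x, W) = (W + x) + x = W + 2*x)
(h(3, 2) + (38 - 40)*(-76 + 23))² = ((2 + 2*3) + (38 - 40)*(-76 + 23))² = ((2 + 6) - 2*(-53))² = (8 + 106)² = 114² = 12996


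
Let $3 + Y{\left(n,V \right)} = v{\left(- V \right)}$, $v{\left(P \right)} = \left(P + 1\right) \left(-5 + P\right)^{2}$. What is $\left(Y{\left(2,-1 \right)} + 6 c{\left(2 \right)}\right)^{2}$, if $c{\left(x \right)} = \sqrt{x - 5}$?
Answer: $733 + 348 i \sqrt{3} \approx 733.0 + 602.75 i$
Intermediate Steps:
$c{\left(x \right)} = \sqrt{-5 + x}$
$v{\left(P \right)} = \left(-5 + P\right)^{2} \left(1 + P\right)$ ($v{\left(P \right)} = \left(1 + P\right) \left(-5 + P\right)^{2} = \left(-5 + P\right)^{2} \left(1 + P\right)$)
$Y{\left(n,V \right)} = -3 + \left(-5 - V\right)^{2} \left(1 - V\right)$
$\left(Y{\left(2,-1 \right)} + 6 c{\left(2 \right)}\right)^{2} = \left(\left(-3 + \left(5 - 1\right)^{2} \left(1 - -1\right)\right) + 6 \sqrt{-5 + 2}\right)^{2} = \left(\left(-3 + 4^{2} \left(1 + 1\right)\right) + 6 \sqrt{-3}\right)^{2} = \left(\left(-3 + 16 \cdot 2\right) + 6 i \sqrt{3}\right)^{2} = \left(\left(-3 + 32\right) + 6 i \sqrt{3}\right)^{2} = \left(29 + 6 i \sqrt{3}\right)^{2}$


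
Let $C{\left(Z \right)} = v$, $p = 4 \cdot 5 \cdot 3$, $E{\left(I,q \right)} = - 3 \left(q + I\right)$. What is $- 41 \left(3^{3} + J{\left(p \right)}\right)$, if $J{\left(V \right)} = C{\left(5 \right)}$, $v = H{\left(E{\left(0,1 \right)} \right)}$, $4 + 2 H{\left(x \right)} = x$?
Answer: $- \frac{1927}{2} \approx -963.5$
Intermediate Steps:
$E{\left(I,q \right)} = - 3 I - 3 q$ ($E{\left(I,q \right)} = - 3 \left(I + q\right) = - 3 I - 3 q$)
$H{\left(x \right)} = -2 + \frac{x}{2}$
$v = - \frac{7}{2}$ ($v = -2 + \frac{\left(-3\right) 0 - 3}{2} = -2 + \frac{0 - 3}{2} = -2 + \frac{1}{2} \left(-3\right) = -2 - \frac{3}{2} = - \frac{7}{2} \approx -3.5$)
$p = 60$ ($p = 20 \cdot 3 = 60$)
$C{\left(Z \right)} = - \frac{7}{2}$
$J{\left(V \right)} = - \frac{7}{2}$
$- 41 \left(3^{3} + J{\left(p \right)}\right) = - 41 \left(3^{3} - \frac{7}{2}\right) = - 41 \left(27 - \frac{7}{2}\right) = \left(-41\right) \frac{47}{2} = - \frac{1927}{2}$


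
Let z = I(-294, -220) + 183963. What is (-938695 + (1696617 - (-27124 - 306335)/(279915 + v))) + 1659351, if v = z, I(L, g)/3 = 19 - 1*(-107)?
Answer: 124692647483/51584 ≈ 2.4173e+6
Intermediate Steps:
I(L, g) = 378 (I(L, g) = 3*(19 - 1*(-107)) = 3*(19 + 107) = 3*126 = 378)
z = 184341 (z = 378 + 183963 = 184341)
v = 184341
(-938695 + (1696617 - (-27124 - 306335)/(279915 + v))) + 1659351 = (-938695 + (1696617 - (-27124 - 306335)/(279915 + 184341))) + 1659351 = (-938695 + (1696617 - (-333459)/464256)) + 1659351 = (-938695 + (1696617 - 1*(-37051/51584))) + 1659351 = (-938695 + (1696617 + 37051/51584)) + 1659351 = (-938695 + 87518328379/51584) + 1659351 = 39096685499/51584 + 1659351 = 124692647483/51584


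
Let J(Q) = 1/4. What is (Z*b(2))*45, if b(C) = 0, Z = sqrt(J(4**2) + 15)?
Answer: 0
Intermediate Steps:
J(Q) = 1/4
Z = sqrt(61)/2 (Z = sqrt(1/4 + 15) = sqrt(61/4) = sqrt(61)/2 ≈ 3.9051)
(Z*b(2))*45 = ((sqrt(61)/2)*0)*45 = 0*45 = 0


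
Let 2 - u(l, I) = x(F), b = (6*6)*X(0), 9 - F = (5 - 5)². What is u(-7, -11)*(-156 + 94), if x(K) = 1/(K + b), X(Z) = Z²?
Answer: -1054/9 ≈ -117.11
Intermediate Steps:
F = 9 (F = 9 - (5 - 5)² = 9 - 1*0² = 9 - 1*0 = 9 + 0 = 9)
b = 0 (b = (6*6)*0² = 36*0 = 0)
x(K) = 1/K (x(K) = 1/(K + 0) = 1/K)
u(l, I) = 17/9 (u(l, I) = 2 - 1/9 = 2 - 1*⅑ = 2 - ⅑ = 17/9)
u(-7, -11)*(-156 + 94) = 17*(-156 + 94)/9 = (17/9)*(-62) = -1054/9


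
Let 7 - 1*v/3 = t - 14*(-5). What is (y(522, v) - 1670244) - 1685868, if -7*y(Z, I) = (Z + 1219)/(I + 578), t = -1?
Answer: -9209173069/2744 ≈ -3.3561e+6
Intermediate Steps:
v = -186 (v = 21 - 3*(-1 - 14*(-5)) = 21 - 3*(-1 + 70) = 21 - 3*69 = 21 - 207 = -186)
y(Z, I) = -(1219 + Z)/(7*(578 + I)) (y(Z, I) = -(Z + 1219)/(7*(I + 578)) = -(1219 + Z)/(7*(578 + I)))
(y(522, v) - 1670244) - 1685868 = ((-1219 - 1*522)/(7*(578 - 186)) - 1670244) - 1685868 = ((1/7)*(-1219 - 522)/392 - 1670244) - 1685868 = ((1/7)*(1/392)*(-1741) - 1670244) - 1685868 = (-1741/2744 - 1670244) - 1685868 = -4583151277/2744 - 1685868 = -9209173069/2744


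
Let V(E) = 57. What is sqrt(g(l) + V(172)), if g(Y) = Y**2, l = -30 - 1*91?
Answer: sqrt(14698) ≈ 121.24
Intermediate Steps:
l = -121 (l = -30 - 91 = -121)
sqrt(g(l) + V(172)) = sqrt((-121)**2 + 57) = sqrt(14641 + 57) = sqrt(14698)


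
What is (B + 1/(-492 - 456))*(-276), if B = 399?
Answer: -8699773/79 ≈ -1.1012e+5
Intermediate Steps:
(B + 1/(-492 - 456))*(-276) = (399 + 1/(-492 - 456))*(-276) = (399 + 1/(-948))*(-276) = (399 - 1/948)*(-276) = (378251/948)*(-276) = -8699773/79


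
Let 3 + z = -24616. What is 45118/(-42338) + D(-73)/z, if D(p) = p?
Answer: -553834684/521159611 ≈ -1.0627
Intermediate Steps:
z = -24619 (z = -3 - 24616 = -24619)
45118/(-42338) + D(-73)/z = 45118/(-42338) - 73/(-24619) = 45118*(-1/42338) - 73*(-1/24619) = -22559/21169 + 73/24619 = -553834684/521159611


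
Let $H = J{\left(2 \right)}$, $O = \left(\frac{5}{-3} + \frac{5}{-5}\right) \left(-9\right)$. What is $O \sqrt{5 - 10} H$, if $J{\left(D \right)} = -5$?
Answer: $- 120 i \sqrt{5} \approx - 268.33 i$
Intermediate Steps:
$O = 24$ ($O = \left(5 \left(- \frac{1}{3}\right) + 5 \left(- \frac{1}{5}\right)\right) \left(-9\right) = \left(- \frac{5}{3} - 1\right) \left(-9\right) = \left(- \frac{8}{3}\right) \left(-9\right) = 24$)
$H = -5$
$O \sqrt{5 - 10} H = 24 \sqrt{5 - 10} \left(-5\right) = 24 \sqrt{-5} \left(-5\right) = 24 i \sqrt{5} \left(-5\right) = - 120 i \sqrt{5}$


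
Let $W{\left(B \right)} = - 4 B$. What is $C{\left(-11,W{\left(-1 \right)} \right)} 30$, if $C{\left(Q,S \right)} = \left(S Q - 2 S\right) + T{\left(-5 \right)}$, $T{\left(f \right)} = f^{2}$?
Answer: $-810$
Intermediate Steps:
$C{\left(Q,S \right)} = 25 - 2 S + Q S$ ($C{\left(Q,S \right)} = \left(S Q - 2 S\right) + \left(-5\right)^{2} = \left(Q S - 2 S\right) + 25 = \left(- 2 S + Q S\right) + 25 = 25 - 2 S + Q S$)
$C{\left(-11,W{\left(-1 \right)} \right)} 30 = \left(25 - 2 \left(\left(-4\right) \left(-1\right)\right) - 11 \left(\left(-4\right) \left(-1\right)\right)\right) 30 = \left(25 - 8 - 44\right) 30 = \left(-27\right) 30 = -810$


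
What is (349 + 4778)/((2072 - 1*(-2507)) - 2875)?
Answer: 1709/568 ≈ 3.0088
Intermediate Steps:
(349 + 4778)/((2072 - 1*(-2507)) - 2875) = 5127/((2072 + 2507) - 2875) = 5127/(4579 - 2875) = 5127/1704 = 5127*(1/1704) = 1709/568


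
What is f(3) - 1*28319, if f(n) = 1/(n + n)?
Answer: -169913/6 ≈ -28319.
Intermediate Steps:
f(n) = 1/(2*n)
f(3) - 1*28319 = (½)/3 - 1*28319 = (½)*(⅓) - 28319 = ⅙ - 28319 = -169913/6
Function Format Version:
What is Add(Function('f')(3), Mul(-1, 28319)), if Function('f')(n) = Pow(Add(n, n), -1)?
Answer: Rational(-169913, 6) ≈ -28319.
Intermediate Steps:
Function('f')(n) = Mul(Rational(1, 2), Pow(n, -1)) (Function('f')(n) = Pow(Mul(2, n), -1) = Mul(Rational(1, 2), Pow(n, -1)))
Add(Function('f')(3), Mul(-1, 28319)) = Add(Mul(Rational(1, 2), Pow(3, -1)), Mul(-1, 28319)) = Add(Mul(Rational(1, 2), Rational(1, 3)), -28319) = Add(Rational(1, 6), -28319) = Rational(-169913, 6)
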